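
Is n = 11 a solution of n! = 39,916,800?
Yes

Working:
11! = 11·10! = 11·3,628,800 = 39,916,800, which equals 39,916,800.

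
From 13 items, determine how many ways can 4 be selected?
715

Solution: C(13,4) = 13! / (4! × (13-4)!)
         = 13! / (4! × 9!)
         = 715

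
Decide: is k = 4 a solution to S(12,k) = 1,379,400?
S(12,4) = 4·S(11,4) + S(11,3) = 4·145,750 + 28,501 = 611,501, which does not equal 1,379,400.

Answer: No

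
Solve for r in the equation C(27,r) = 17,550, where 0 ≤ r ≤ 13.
4

C(27,r) is increasing for 0 ≤ r ≤ 13. Stepping up (C(27,r+1) = C(27,r)·(27−r)/(r+1)): C(27,1) = 27, C(27,2) = 351, C(27,3) = 2,925, C(27,4) = 17,550 ✓. So r = 4.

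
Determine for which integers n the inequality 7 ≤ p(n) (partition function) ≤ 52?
5, 6, 7, 8, 9, 10

Explanation: Tabulating p(n) via p(n) = p(n−1) + p(n−2) − p(n−5) − p(n−7) + …: p(4)=5; p(5)=7; p(6)=11; p(7)=15; p(8)=22; p(9)=30; p(10)=42; p(11)=56. So valid n = 5, 6, 7, 8, 9, 10.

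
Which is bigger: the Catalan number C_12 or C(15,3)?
C_12

Solution: C_12 = C(24,12)/(12+1) = 2,704,156/13 = 208,012; C(15,3) = 455.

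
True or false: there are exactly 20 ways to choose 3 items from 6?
C(6,3) = 20.
Final answer: True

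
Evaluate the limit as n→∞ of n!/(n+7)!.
0

Explanation: n!/(n+7)! = 1/[(n+1)(n+2)···(n+7)] → 0 as n → ∞.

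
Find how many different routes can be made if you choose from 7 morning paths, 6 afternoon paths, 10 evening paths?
420

Solution: By the multiplication principle: 7 × 6 × 10 = 420.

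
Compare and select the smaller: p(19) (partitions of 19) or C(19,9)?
p(19)

Solution: Pentagonal recurrence p(n) = p(n−1) + p(n−2) − p(n−5) − p(n−7) + …: p(19) = p(18) + p(17) − p(14) − p(12) + p(7) + p(4) = 385 + 297 − 135 − 77 + 15 + 5 = 490; C(19,9) = 92,378.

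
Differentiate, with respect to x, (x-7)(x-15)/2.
d/dx[(x-7)(x-15)] = (x-15) + (x-7) = 2x - 22. Dividing by 2 gives (2x - 22)/2.

Answer: (2x - 22)/2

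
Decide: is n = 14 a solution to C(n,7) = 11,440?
No

Explanation: C(14,7) = 14·13·12·11·10·9·8/7! = 17,297,280/5,040 = 3,432, which does not equal 11,440.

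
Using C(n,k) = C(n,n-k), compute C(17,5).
6,188

Solution: C(17,5) = C(17,12) = 6,188.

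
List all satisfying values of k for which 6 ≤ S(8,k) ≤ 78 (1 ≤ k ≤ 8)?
S(8,1)=1; S(8,2)=127; S(8,3)=966; S(8,4)=1,701; S(8,5)=1,050; S(8,6)=266; S(8,7)=28; S(8,8)=1. So valid k = 7.

Answer: 7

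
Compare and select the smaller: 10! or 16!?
10!

Working:
10!=3,628,800, 16!=20,922,789,888,000. 16! > 10!.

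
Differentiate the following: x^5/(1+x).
(5x^4(1+x) - x^5)/(1+x)²

Reasoning: Quotient rule: [5x^{4}(1+x) - x^5]/(1+x)².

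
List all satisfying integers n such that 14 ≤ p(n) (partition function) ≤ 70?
7, 8, 9, 10, 11

Tabulating p(n) via p(n) = p(n−1) + p(n−2) − p(n−5) − p(n−7) + …: p(6)=11; p(7)=15; p(8)=22; p(9)=30; p(10)=42; p(11)=56; p(12)=77. So valid n = 7, 8, 9, 10, 11.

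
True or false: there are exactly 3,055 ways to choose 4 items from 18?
C(18,4) = 3,060 ≠ 3055.

Answer: False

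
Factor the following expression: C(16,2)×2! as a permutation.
P(16,2)

Reasoning: C(16,2)×2! = [16!/(2!(14)!)]×2! = 16!/(14)! = P(16,2) = 240.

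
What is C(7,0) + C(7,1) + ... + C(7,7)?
Sum of binomial coefficients = 2^7 = 128.

Answer: 128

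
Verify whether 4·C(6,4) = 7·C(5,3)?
False

Explanation: Absorption identity k·C(n,k) = n·C(n-1,k-1). LHS = 4·15 = 60; RHS = 7·10 = 70.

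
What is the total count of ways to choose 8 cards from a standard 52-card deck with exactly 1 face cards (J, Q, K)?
12 face cards and 40 non-face cards: C(12,1) × C(40,7) = 12 × 18,643,560 = 223,722,720.

Answer: 223,722,720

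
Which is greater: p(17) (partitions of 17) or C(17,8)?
C(17,8)

Working:
Pentagonal recurrence p(n) = p(n−1) + p(n−2) − p(n−5) − p(n−7) + …: p(17) = p(16) + p(15) − p(12) − p(10) + p(5) + p(2) = 231 + 176 − 77 − 42 + 7 + 2 = 297; C(17,8) = 24,310.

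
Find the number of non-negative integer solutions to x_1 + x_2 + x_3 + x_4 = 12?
455

Reasoning: C(12+4-1, 4-1) = 455.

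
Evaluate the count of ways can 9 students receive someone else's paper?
Using D(n) = (n-1)[D(n-1) + D(n-2)]:
D(9) = (9-1) × [D(8) + D(7)]
      = 8 × [14833 + 1854]
      = 8 × 16687
      = 133,496

Answer: 133,496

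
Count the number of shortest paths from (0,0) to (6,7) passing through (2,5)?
To (2,5): C(7,2)=21. From there: C(6,4)=15. Total: 315.

Answer: 315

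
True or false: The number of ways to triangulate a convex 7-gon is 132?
False
Triangulations of a convex 7-gon are counted by the Catalan number C_5: C_5 = C(10,5)/(5+1) = 252/6 = 42.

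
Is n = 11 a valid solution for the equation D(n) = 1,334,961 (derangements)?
D(11) = (11-1)·[D(10) + D(9)] = 10·[1,334,961 + 133,496] = 14,684,570, which does not equal 1,334,961.
Final answer: No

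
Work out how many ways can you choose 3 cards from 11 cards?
165

Reasoning: C(11,3) = 11! / (3! × (11-3)!)
         = 11! / (3! × 8!)
         = 165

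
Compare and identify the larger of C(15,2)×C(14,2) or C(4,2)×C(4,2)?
C(15,2)×C(14,2)

Working:
C(15,2)×C(14,2)=9,555, C(4,2)×C(4,2)=36.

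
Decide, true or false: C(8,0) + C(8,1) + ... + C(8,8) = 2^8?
True

Reasoning: Binomial theorem with x = y = 1: Σ C(8,i) = (1+1)^8 = 2^8 = 256. The statement holds.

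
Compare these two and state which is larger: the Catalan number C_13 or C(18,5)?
C_13

Explanation: C_13 = C(26,13)/(13+1) = 10,400,600/14 = 742,900; C(18,5) = 8,568.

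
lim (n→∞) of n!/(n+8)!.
0

Working:
n!/(n+8)! = 1/[(n+1)(n+2)···(n+8)] → 0 as n → ∞.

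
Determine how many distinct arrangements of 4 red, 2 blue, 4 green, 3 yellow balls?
900,900

Explanation: Multinomial: 13!/(4! × 2! × 4! × 3!) = 900,900.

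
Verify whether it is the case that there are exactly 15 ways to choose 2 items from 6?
True

Reasoning: C(6,2) = 15.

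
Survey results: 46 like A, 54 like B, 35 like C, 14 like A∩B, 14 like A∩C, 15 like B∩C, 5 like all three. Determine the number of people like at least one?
97

Solution: |A∪B∪C| = 46+54+35-14-14-15+5 = 97.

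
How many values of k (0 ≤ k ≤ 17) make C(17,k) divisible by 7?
6
Checking C(17,k) mod 7 for k = 0..17: divisible at k = 4, 5, 6, 11, 12, 13. That's 6 values.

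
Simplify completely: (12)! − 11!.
439,084,800

Solution: (12)! − 11! = (12)·11! − 11! = (12−1)·11! = 11·11! = 439,084,800.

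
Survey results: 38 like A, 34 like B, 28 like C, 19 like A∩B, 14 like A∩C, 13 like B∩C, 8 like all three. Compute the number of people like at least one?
62

Working:
|A∪B∪C| = 38+34+28-19-14-13+8 = 62.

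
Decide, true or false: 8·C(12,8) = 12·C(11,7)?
True

Solution: Absorption identity k·C(n,k) = n·C(n-1,k-1). LHS = 8·495 = 3,960; RHS = 12·330 = 3,960.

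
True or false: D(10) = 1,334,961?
True
Derangements of 10 elements: D(10) = (10-1)·[D(9) + D(8)] = 9·[133,496 + 14,833] = 1,334,961.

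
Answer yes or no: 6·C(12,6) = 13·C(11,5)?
Absorption identity k·C(n,k) = n·C(n-1,k-1). LHS = 6·924 = 5,544; RHS = 13·462 = 6,006.

Answer: No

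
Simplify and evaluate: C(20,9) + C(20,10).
By Pascal's identity: C(21,10) = 352,716.

Answer: 352,716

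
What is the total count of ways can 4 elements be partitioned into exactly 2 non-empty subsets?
7

Reasoning: This equals S(4,2), the Stirling number of the 2nd kind.
Using the Stirling recurrence: S(n,k) = k·S(n-1,k) + S(n-1,k-1)
S(4,2) = 2·S(3,2) + S(3,1)
         = 2·3 + 1
         = 6 + 1
         = 7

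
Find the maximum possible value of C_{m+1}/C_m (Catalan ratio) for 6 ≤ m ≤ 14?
C_{m+1}/C_m = 2(2m+1)/(m+2), which increases with m. Maximum at m = 14: 2·29/16 = 29/8.

Answer: 29/8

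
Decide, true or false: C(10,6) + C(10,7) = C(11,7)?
Pascal's identity: LHS = 210 + 120 = 330; RHS = C(11,7) = 330. Both sides agree, so the statement holds.

Answer: True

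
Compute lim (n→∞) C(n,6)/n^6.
1/720

C(n,6) ≈ n^6/6! for large n. Limit = 1/6! = 1/720.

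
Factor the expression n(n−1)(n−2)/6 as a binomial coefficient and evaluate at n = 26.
C(n,3); C(26,3) = 2,600

Working:
n(n−1)(n−2)/6 = n!/(3!(n−3)!) = C(n,3). At n = 26: C(26,3) = 2,600.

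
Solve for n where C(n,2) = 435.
C(n,2) = n(n−1)/2! is increasing in n, and n(n−1) = 2!·435 = 870 ≈ (n−0.5)^2 gives n ≈ 30.0. Check: C(28,2) = 378, C(29,2) = 406, C(30,2) = 435 ✓. So n = 30.

Answer: 30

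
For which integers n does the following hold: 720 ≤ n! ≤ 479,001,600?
6, 7, 8, 9, 10, 11, 12

Reasoning: n! is strictly increasing; 6! = 720 and 12! = 479,001,600, so valid n = 6, 7, 8, 9, 10, 11, 12.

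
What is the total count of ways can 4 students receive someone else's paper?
9

Solution: Using D(n) = (n-1)[D(n-1) + D(n-2)]:
D(4) = (4-1) × [D(3) + D(2)]
      = 3 × [2 + 1]
      = 3 × 3
      = 9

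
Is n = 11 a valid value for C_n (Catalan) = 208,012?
C_11 = C(22,11)/(11+1) = 705,432/12 = 58,786, which does not equal 208,012.
Final answer: No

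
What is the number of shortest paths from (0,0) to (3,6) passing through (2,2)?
30

Working:
To (2,2): C(4,2)=6. From there: C(5,1)=5. Total: 30.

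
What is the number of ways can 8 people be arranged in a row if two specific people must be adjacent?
10,080

Reasoning: Treat pair as unit: (8-1)! arrangements × 2 internal orders = 10,080.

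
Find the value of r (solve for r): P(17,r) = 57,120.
4

P(17,r) = 17·16·…·(17−r+1), a product of r factors. Multiplying down from 17: 17 = 17; 17·16 = 272; 17·16·15 = 4,080; 17·16·15·14 = 57,120 ✓ (4 factors). So r = 4.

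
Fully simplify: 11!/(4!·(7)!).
This is C(11,4) = 330.

Answer: 330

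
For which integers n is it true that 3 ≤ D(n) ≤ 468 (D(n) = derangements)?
4, 5, 6

Solution: Using D(n) = (n−1)[D(n−1) + D(n−2)] with D(1)=0, D(2)=1: D(3)=2; D(4)=9; D(5)=44; D(6)=265; D(7)=1,854. So valid n = 4, 5, 6.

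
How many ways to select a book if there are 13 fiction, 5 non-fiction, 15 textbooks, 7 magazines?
40

Explanation: By the addition principle: 13 + 5 + 15 + 7 = 40.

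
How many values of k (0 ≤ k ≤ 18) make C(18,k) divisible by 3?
16

Explanation: Checking C(18,k) mod 3 for k = 0..18: divisible at k = 1, 2, 3, 4, 5, 6, 7, 8, 10, 11, 12, 13, 14, 15, 16, 17. That's 16 values.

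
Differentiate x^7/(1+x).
Quotient rule: [7x^{6}(1+x) - x^7]/(1+x)².
Final answer: (7x^6(1+x) - x^7)/(1+x)²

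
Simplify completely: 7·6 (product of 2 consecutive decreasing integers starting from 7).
This is P(7,2) = 7!/(5)! = 42.
Final answer: 42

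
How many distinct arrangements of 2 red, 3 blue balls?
10

Multinomial: 5!/(2! × 3!) = 10.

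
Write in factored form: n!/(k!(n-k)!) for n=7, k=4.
C(7,4) = 35

Explanation: This is the binomial coefficient C(7,4) = 35.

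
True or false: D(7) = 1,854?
True
Derangements of 7 elements: D(7) = (7-1)·[D(6) + D(5)] = 6·[265 + 44] = 1,854.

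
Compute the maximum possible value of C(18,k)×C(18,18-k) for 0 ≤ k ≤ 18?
C(18,k)·C(18,18-k) = C(18,k)², maximised at the centre k = 9: C(18,9)² = 2,363,904,400.
Final answer: 2,363,904,400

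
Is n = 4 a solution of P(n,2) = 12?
P(4,2) = 4·3 = 12, which equals 12.
Final answer: Yes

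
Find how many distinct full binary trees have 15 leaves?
Using the Catalan number formula: C_n = C(2n, n) / (n+1)
C_14 = C(28, 14) / (14+1)
     = 40116600 / 15
     = 2,674,440

Answer: 2,674,440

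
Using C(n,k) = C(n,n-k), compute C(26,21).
C(26,21) = C(26,5) = 65,780.

Answer: 65,780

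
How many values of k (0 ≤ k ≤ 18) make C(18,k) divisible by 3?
16

Explanation: Checking C(18,k) mod 3 for k = 0..18: divisible at k = 1, 2, 3, 4, 5, 6, 7, 8, 10, 11, 12, 13, 14, 15, 16, 17. That's 16 values.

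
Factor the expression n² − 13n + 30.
(n − 3)(n − 10)

Reasoning: Seek roots whose sum is 13 and product is 30: (3, 10). So n² − 13n + 30 = (n − 3)(n − 10).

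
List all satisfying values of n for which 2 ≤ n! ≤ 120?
2, 3, 4, 5

Explanation: n! is strictly increasing; 2! = 2 and 5! = 120, so valid n = 2, 3, 4, 5.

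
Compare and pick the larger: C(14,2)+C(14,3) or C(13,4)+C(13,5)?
C(13,4)+C(13,5)

Solution: First=455, Second=2,002.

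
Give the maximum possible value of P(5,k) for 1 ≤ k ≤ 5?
P(5,k) increases in k, so maximum at k = 5: 5! = 120.
Final answer: 120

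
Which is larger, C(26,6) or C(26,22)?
C(26,6)

Solution: C(26,6)=230,230, C(26,22)=14,950.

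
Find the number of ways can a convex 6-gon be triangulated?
14

Reasoning: Using the Catalan number formula: C_n = C(2n, n) / (n+1)
C_4 = C(8, 4) / (4+1)
     = 70 / 5
     = 14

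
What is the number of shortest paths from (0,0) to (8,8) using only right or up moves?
12,870

Working:
Choose 8 rights from 16 moves: C(16,8) = 12,870.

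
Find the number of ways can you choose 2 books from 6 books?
15
C(6,2) = 6! / (2! × (6-2)!)
         = 6! / (2! × 4!)
         = 15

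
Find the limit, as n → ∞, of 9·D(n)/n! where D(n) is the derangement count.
9/e

Solution: D(n)/n! → 1/e, so 9·D(n)/n! → 9/e.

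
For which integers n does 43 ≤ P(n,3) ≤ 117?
5

P(4,3)=24; P(5,3)=60; P(6,3)=120. So valid n = 5.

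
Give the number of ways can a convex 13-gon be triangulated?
58,786

Reasoning: Using the Catalan number formula: C_n = C(2n, n) / (n+1)
C_11 = C(22, 11) / (11+1)
     = 705432 / 12
     = 58,786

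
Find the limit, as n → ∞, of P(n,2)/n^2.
1
P(n,2) = n(n-1) ≈ n^2 for large n. Limit = 1.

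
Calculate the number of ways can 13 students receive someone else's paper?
2,290,792,932

Reasoning: Using D(n) = (n-1)[D(n-1) + D(n-2)]:
D(13) = (13-1) × [D(12) + D(11)]
      = 12 × [176214841 + 14684570]
      = 12 × 190899411
      = 2,290,792,932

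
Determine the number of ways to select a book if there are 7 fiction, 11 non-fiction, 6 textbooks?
By the addition principle: 7 + 11 + 6 = 24.

Answer: 24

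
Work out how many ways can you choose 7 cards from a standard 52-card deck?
133,784,560

Solution: C(52,7) = 133,784,560.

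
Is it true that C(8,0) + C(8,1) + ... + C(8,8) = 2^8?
True

Explanation: Binomial theorem with x = y = 1: Σ C(8,i) = (1+1)^8 = 2^8 = 256. The statement holds.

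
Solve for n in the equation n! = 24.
4

Explanation: n! is strictly increasing. 2! = 2, 3! = 6, 4! = 24 ✓. So n = 4.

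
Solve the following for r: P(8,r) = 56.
P(8,r) = 8·7·…·(8−r+1), a product of r factors. Multiplying down from 8: 8 = 8; 8·7 = 56 ✓ (2 factors). So r = 2.

Answer: 2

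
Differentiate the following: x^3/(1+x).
(3x^2(1+x) - x^3)/(1+x)²

Solution: Quotient rule: [3x^{2}(1+x) - x^3]/(1+x)².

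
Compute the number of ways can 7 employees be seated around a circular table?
720

Explanation: Circular arrangements: (7-1)! = 720.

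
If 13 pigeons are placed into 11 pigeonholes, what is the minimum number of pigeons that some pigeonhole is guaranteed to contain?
Pigeonhole: ⌈13/11⌉ = 2.

Answer: 2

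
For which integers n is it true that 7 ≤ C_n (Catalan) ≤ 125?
4, 5
C_3=5; C_4=14; C_5=42; C_6=132. So valid n = 4, 5.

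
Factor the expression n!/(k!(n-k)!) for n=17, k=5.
C(17,5) = 6,188

Explanation: This is the binomial coefficient C(17,5) = 6,188.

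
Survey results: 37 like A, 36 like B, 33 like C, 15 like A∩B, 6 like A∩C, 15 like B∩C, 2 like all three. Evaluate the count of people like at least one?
72

Reasoning: |A∪B∪C| = 37+36+33-15-6-15+2 = 72.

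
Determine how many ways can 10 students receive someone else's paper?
1,334,961

Working:
Using D(n) = (n-1)[D(n-1) + D(n-2)]:
D(10) = (10-1) × [D(9) + D(8)]
      = 9 × [133496 + 14833]
      = 9 × 148329
      = 1,334,961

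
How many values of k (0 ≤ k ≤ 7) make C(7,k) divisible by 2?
0

Reasoning: Checking C(7,k) mod 2 for k = 0..7: none are divisible by 2. Count = 0.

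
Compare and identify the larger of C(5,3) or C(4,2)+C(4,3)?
Equal

Working:
By Pascal's identity: C(5,3) = C(4,2)+C(4,3) = 10. Equal.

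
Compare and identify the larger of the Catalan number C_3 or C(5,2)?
C(5,2)

C_3 = C(6,3)/(3+1) = 20/4 = 5; C(5,2) = 10.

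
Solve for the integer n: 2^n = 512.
9

Solution: 2^9 = 512, so n = 9.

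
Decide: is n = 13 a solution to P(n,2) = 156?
Yes

Working:
P(13,2) = 13·12 = 156, which equals 156.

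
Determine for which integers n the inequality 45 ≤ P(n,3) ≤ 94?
P(4,3)=24; P(5,3)=60; P(6,3)=120. So valid n = 5.

Answer: 5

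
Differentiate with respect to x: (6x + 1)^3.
18(6x + 1)^2

Solution: Chain rule: 3(6x+1)^{2} × 6 = 18(6x+1)^{2}.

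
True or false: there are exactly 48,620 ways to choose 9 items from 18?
C(18,9) = 48,620.

Answer: True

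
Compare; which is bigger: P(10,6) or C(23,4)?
P(10,6)

Solution: P(10,6)=151,200, C(23,4)=8,855.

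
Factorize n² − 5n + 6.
Seek roots whose sum is 5 and product is 6: (2, 3). So n² − 5n + 6 = (n − 2)(n − 3).
Final answer: (n − 2)(n − 3)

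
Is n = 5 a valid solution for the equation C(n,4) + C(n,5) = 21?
No

Explanation: C(5,4) + C(5,5) = 5 + 1 = 6, which does not equal 21.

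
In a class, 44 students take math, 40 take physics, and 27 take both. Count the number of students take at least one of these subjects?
57

Reasoning: |A∪B| = |A|+|B|-|A∩B| = 44+40-27 = 57.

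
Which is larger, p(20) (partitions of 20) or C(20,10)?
C(20,10)

Working:
Pentagonal recurrence p(n) = p(n−1) + p(n−2) − p(n−5) − p(n−7) + …: p(20) = p(19) + p(18) − p(15) − p(13) + p(8) + p(5) = 490 + 385 − 176 − 101 + 22 + 7 = 627; C(20,10) = 184,756.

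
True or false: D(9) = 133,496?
True

Derangements of 9 elements: D(9) = (9-1)·[D(8) + D(7)] = 8·[14,833 + 1,854] = 133,496.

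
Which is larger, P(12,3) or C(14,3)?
P(12,3)

P(12,3)=1,320, C(14,3)=364.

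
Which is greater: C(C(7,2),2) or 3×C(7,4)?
C(C(7,2),2)

Explanation: C(C(7,2),2)=210, 3×C(7,4)=105.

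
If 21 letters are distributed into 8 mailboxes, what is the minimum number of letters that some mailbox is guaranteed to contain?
3

Reasoning: Pigeonhole: ⌈21/8⌉ = 3.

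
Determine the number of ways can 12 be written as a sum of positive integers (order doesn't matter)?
77

Pentagonal recurrence p(n) = p(n−1) + p(n−2) − p(n−5) − p(n−7) + …: p(12) = p(11) + p(10) − p(7) − p(5) + p(0) = 56 + 42 − 15 − 7 + 1 = 77.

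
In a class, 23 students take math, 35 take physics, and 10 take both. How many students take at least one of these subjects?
48

|A∪B| = |A|+|B|-|A∩B| = 23+35-10 = 48.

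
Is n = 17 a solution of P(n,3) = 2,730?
No

P(17,3) = 17·16·15 = 4,080, which does not equal 2,730.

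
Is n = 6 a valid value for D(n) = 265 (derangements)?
Yes

Reasoning: D(6) = (6-1)·[D(5) + D(4)] = 5·[44 + 9] = 265, which equals 265.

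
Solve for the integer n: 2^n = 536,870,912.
29
536,870,912 = 1,024 × 1,024 × 512 = 2^10 × 2^10 × 2^9 = 2^29, so n = 29.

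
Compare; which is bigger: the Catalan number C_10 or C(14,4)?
C_10

Reasoning: C_10 = C(20,10)/(10+1) = 184,756/11 = 16,796; C(14,4) = 1,001.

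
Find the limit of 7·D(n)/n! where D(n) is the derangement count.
D(n)/n! → 1/e, so 7·D(n)/n! → 7/e.
Final answer: 7/e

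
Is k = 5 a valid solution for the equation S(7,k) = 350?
S(7,5) = 5·S(6,5) + S(6,4) = 5·15 + 65 = 140, which does not equal 350.
Final answer: No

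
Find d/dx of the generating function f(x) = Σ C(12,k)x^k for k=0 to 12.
Σ k·C(12,k)x^(k-1) for k=1 to 12

Working:
Term-by-term differentiation gives Σ k·C(12,k)x^{k-1} for k=1 to 12.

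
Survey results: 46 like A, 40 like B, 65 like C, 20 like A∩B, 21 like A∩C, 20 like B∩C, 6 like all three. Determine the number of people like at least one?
|A∪B∪C| = 46+40+65-20-21-20+6 = 96.
Final answer: 96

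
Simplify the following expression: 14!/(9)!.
240,240

Explanation: This equals 14×13×...×10 = 240,240.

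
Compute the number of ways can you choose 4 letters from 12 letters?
495

Explanation: C(12,4) = 12! / (4! × (12-4)!)
         = 12! / (4! × 8!)
         = 495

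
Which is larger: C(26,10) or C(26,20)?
C(26,10)=5,311,735, C(26,20)=230,230.
Final answer: C(26,10)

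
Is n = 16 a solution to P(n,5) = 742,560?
No

Solution: P(16,5) = 16·15·14·13·12 = 524,160, which does not equal 742,560.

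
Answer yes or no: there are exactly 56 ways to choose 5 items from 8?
Yes

Working:
C(8,5) = 56.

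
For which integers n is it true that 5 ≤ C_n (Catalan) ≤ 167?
3, 4, 5, 6

C_2=2; C_3=5; C_4=14; C_5=42; C_6=132; C_7=429. So valid n = 3, 4, 5, 6.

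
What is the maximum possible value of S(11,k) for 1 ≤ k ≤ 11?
246,730
Row S(11,k) for k = 1..11 (via S(n,k) = k·S(n−1,k) + S(n−1,k−1)): 1, 1,023, 28,501, 145,750, 246,730, 179,487, 63,987, 11,880, 1,155, 55, 1. The row is unimodal; maximum at k = 5: 246,730.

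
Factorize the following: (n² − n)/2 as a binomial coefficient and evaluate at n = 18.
C(n,2); C(18,2) = 153

(n² − n)/2 = n(n−1)/2 = C(n,2). At n = 18: C(18,2) = 153.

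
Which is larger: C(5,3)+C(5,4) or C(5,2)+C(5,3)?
First=15, Second=20.

Answer: C(5,2)+C(5,3)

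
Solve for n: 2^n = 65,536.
16

Reasoning: 65,536 = 1,024 × 64 = 2^10 × 2^6 = 2^16, so n = 16.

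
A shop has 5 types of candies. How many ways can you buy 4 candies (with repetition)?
70

Reasoning: Stars and bars: C(4+5-1, 4) = C(8, 4) = 70.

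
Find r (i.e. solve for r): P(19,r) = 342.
2

Explanation: P(19,r) = 19·18·…·(19−r+1), a product of r factors. Multiplying down from 19: 19 = 19; 19·18 = 342 ✓ (2 factors). So r = 2.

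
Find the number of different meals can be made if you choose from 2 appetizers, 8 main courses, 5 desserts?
80

Explanation: By the multiplication principle: 2 × 8 × 5 = 80.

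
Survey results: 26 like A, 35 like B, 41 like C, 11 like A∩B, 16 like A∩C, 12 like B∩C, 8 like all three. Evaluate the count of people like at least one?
71

|A∪B∪C| = 26+35+41-11-16-12+8 = 71.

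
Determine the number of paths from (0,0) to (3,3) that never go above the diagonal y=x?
5

Reasoning: Counted by the Catalan number C_3: C_3 = C(6,3)/(3+1) = 20/4 = 5.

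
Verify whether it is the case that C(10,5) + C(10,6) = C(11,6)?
True

Solution: Pascal's identity: LHS = 252 + 210 = 462; RHS = C(11,6) = 462. Both sides agree, so the statement holds.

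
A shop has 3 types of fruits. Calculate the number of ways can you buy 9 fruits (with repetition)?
55

Working:
Stars and bars: C(9+3-1, 9) = C(11, 9) = 55.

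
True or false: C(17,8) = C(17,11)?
C(17,8) = 24,310 but C(17,11) = 12,376; symmetry gives C(17,8) = C(17,9), not C(17,11).

Answer: False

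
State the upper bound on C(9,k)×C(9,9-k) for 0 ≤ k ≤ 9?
15,876

Reasoning: C(9,k)·C(9,9-k) = C(9,k)², maximised at the centre k = 4: C(9,4)² = 15,876.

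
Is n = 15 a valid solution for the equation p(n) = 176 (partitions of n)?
Yes

Reasoning: Pentagonal recurrence p(n) = p(n−1) + p(n−2) − p(n−5) − p(n−7) + …: p(15) = p(14) + p(13) − p(10) − p(8) + p(3) + p(0) = 135 + 101 − 42 − 22 + 3 + 1 = 176, which equals 176.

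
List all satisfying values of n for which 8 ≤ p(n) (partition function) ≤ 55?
6, 7, 8, 9, 10

Tabulating p(n) via p(n) = p(n−1) + p(n−2) − p(n−5) − p(n−7) + …: p(5)=7; p(6)=11; p(7)=15; p(8)=22; p(9)=30; p(10)=42; p(11)=56. So valid n = 6, 7, 8, 9, 10.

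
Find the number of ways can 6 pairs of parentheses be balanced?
132

Explanation: Using the Catalan number formula: C_n = C(2n, n) / (n+1)
C_6 = C(12, 6) / (6+1)
     = 924 / 7
     = 132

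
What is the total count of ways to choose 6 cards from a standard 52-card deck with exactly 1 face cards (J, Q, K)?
7,896,096

Explanation: 12 face cards and 40 non-face cards: C(12,1) × C(40,5) = 12 × 658,008 = 7,896,096.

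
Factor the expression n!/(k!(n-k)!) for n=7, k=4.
C(7,4) = 35

Working:
This is the binomial coefficient C(7,4) = 35.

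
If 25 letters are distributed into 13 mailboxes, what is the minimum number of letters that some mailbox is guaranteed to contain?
2

Pigeonhole: ⌈25/13⌉ = 2.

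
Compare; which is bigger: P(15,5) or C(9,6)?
P(15,5)

Explanation: P(15,5)=360,360, C(9,6)=84.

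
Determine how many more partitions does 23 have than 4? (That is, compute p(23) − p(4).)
1,250

Explanation: Pentagonal recurrence p(n) = p(n−1) + p(n−2) − p(n−5) − p(n−7) + …: p(23) = p(22) + p(21) − p(18) − p(16) + p(11) + p(8) − p(1) = 1,002 + 792 − 385 − 231 + 56 + 22 − 1 = 1,255.
p(4) = p(3) + p(2) = 3 + 2 = 5.
Difference = 1,255 − 5 = 1,250.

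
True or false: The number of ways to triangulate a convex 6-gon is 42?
False
Triangulations of a convex 6-gon are counted by the Catalan number C_4: C_4 = C(8,4)/(4+1) = 70/5 = 14.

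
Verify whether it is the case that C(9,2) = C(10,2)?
False

Solution: LHS = C(9,2) = 36; RHS = C(10,2) = 45. 36 ≠ 45, so the statement does not hold.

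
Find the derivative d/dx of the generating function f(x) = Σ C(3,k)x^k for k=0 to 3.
Σ k·C(3,k)x^(k-1) for k=1 to 3

Term-by-term differentiation gives Σ k·C(3,k)x^{k-1} for k=1 to 3.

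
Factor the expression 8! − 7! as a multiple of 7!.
7 × 7! = 35,280

Working:
8! − 7! = 8·7! − 7! = (8 − 1)·7! = 7 × 7! = 35,280.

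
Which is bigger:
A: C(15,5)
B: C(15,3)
A=C(15,5)=3,003, B=C(15,3)=455.

Answer: A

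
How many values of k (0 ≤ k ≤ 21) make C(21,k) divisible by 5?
Checking C(21,k) mod 5 for k = 0..21: divisible at k = 2, 3, 4, 7, 8, 9, 12, 13, 14, 17, 18, 19. That's 12 values.

Answer: 12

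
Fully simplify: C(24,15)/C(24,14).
2/3

Working:
C(n,k+1)/C(n,k) = (n−k)/(k+1). Here (24−14)/(14+1) = 10/15 = 2/3.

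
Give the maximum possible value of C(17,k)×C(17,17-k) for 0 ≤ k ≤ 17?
590,976,100

Reasoning: C(17,k)·C(17,17-k) = C(17,k)², maximised at the centre k = 8: C(17,8)² = 590,976,100.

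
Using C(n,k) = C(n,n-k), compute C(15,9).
5,005

Solution: C(15,9) = C(15,6) = 5,005.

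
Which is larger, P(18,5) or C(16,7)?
P(18,5)

Reasoning: P(18,5)=1,028,160, C(16,7)=11,440.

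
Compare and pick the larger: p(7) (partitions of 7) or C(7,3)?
C(7,3)

Reasoning: Pentagonal recurrence p(n) = p(n−1) + p(n−2) − p(n−5) − p(n−7) + …: p(7) = p(6) + p(5) − p(2) − p(0) = 11 + 7 − 2 − 1 = 15; C(7,3) = 35.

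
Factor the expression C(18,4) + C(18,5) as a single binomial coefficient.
By Pascal's identity: C(18,4) + C(18,5) = C(19,5) = 11,628.
Final answer: C(19,5)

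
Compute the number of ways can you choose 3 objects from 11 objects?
C(11,3) = 11! / (3! × (11-3)!)
         = 11! / (3! × 8!)
         = 165
Final answer: 165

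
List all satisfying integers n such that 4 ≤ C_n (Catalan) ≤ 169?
3, 4, 5, 6

Explanation: C_2=2; C_3=5; C_4=14; C_5=42; C_6=132; C_7=429. So valid n = 3, 4, 5, 6.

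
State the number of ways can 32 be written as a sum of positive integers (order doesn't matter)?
Pentagonal recurrence p(n) = p(n−1) + p(n−2) − p(n−5) − p(n−7) + …: p(32) = p(31) + p(30) − p(27) − p(25) + p(20) + p(17) − p(10) − p(6) = 6,842 + 5,604 − 3,010 − 1,958 + 627 + 297 − 42 − 11 = 8,349.

Answer: 8,349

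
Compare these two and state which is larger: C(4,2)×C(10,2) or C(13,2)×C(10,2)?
C(4,2)×C(10,2)=270, C(13,2)×C(10,2)=3,510.
Final answer: C(13,2)×C(10,2)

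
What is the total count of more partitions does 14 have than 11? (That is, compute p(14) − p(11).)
Pentagonal recurrence p(n) = p(n−1) + p(n−2) − p(n−5) − p(n−7) + …: p(14) = p(13) + p(12) − p(9) − p(7) + p(2) = 101 + 77 − 30 − 15 + 2 = 135.
p(11) = p(10) + p(9) − p(6) − p(4) = 42 + 30 − 11 − 5 = 56.
Difference = 135 − 56 = 79.

Answer: 79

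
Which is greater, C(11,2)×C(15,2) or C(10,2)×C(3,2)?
C(11,2)×C(15,2)

C(11,2)×C(15,2)=5,775, C(10,2)×C(3,2)=135.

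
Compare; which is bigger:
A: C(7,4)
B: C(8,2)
A

A=C(7,4)=35, B=C(8,2)=28.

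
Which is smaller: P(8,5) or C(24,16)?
P(8,5)

Explanation: P(8,5)=6,720, C(24,16)=735,471.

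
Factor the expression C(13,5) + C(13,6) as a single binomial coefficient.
C(14,6)

By Pascal's identity: C(13,5) + C(13,6) = C(14,6) = 3,003.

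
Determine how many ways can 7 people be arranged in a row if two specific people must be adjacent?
1,440
Treat pair as unit: (7-1)! arrangements × 2 internal orders = 1,440.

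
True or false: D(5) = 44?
True

Reasoning: Derangements of 5 elements: D(5) = (5-1)·[D(4) + D(3)] = 4·[9 + 2] = 44.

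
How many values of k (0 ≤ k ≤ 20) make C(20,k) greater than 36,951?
Row 20 is unimodal and symmetric about k=20/2. C(20,5)=15,504 ≤ 36,951; C(20,6)=38,760 > 36,951; by symmetry C(20,k) > 36,951 for k = 6..14. That's 14 - 6 + 1 = 9 values.
Final answer: 9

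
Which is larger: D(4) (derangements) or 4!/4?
D(4) = (4-1)·[D(3) + D(2)] = 3·[2 + 1] = 9; 4!/4 = 24/4 = 6.
Final answer: D(4)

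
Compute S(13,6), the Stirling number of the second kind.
9,321,312

Using the Stirling recurrence: S(n,k) = k·S(n-1,k) + S(n-1,k-1)
S(13,6) = 6·S(12,6) + S(12,5)
         = 6·1323652 + 1379400
         = 7941912 + 1379400
         = 9,321,312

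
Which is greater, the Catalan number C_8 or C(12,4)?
C_8 = C(16,8)/(8+1) = 12,870/9 = 1,430; C(12,4) = 495.

Answer: C_8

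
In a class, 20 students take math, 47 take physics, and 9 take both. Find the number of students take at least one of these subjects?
58

|A∪B| = |A|+|B|-|A∩B| = 20+47-9 = 58.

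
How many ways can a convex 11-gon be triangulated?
4,862

Solution: Using the Catalan number formula: C_n = C(2n, n) / (n+1)
C_9 = C(18, 9) / (9+1)
     = 48620 / 10
     = 4,862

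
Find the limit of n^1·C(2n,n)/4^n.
C(2n,n) ~ 4^n/√(πn), so n^1·C(2n,n)/4^n ~ n^(1 − 1/2)/√π → ∞.

Answer: ∞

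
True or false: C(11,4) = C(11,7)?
True

Solution: C(11,4) = C(11,11-4) by the symmetry property; both equal 330.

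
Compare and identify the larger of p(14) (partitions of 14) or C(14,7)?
Pentagonal recurrence p(n) = p(n−1) + p(n−2) − p(n−5) − p(n−7) + …: p(14) = p(13) + p(12) − p(9) − p(7) + p(2) = 101 + 77 − 30 − 15 + 2 = 135; C(14,7) = 3,432.

Answer: C(14,7)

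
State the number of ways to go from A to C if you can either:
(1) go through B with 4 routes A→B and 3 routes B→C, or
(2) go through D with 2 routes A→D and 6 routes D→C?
24

Route via B: 4×3=12. Route via D: 2×6=12. Total: 24.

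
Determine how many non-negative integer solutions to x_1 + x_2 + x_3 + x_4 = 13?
560

Working:
C(13+4-1, 4-1) = 560.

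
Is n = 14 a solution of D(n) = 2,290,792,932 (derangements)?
No

Working:
D(14) = (14-1)·[D(13) + D(12)] = 13·[2,290,792,932 + 176,214,841] = 32,071,101,049, which does not equal 2,290,792,932.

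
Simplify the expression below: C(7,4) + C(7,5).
By Pascal's identity: C(8,5) = 56.
Final answer: 56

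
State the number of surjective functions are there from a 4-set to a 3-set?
Onto functions = 3! × S(4,3)
First compute S(4,3) via recurrence:
Using the Stirling recurrence: S(n,k) = k·S(n-1,k) + S(n-1,k-1)
S(4,3) = 3·S(3,3) + S(3,2)
         = 3·1 + 3
         = 3 + 3
         = 6
Then: 6 × 6 = 36
Final answer: 36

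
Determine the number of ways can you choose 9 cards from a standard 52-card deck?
C(52,9) = 3,679,075,400.
Final answer: 3,679,075,400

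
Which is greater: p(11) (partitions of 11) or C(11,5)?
C(11,5)

Explanation: Pentagonal recurrence p(n) = p(n−1) + p(n−2) − p(n−5) − p(n−7) + …: p(11) = p(10) + p(9) − p(6) − p(4) = 42 + 30 − 11 − 5 = 56; C(11,5) = 462.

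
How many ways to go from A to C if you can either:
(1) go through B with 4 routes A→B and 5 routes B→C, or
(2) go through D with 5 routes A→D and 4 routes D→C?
40

Working:
Route via B: 4×5=20. Route via D: 5×4=20. Total: 40.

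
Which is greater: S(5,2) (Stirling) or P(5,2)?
S(5,2) = 2·S(4,2) + S(4,1) = 2·7 + 1 = 15; P(5,2) = 20.
Final answer: P(5,2)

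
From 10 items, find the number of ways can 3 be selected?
120

Solution: C(10,3) = 10! / (3! × (10-3)!)
         = 10! / (3! × 7!)
         = 120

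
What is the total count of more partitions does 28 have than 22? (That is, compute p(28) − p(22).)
2,716

Explanation: Pentagonal recurrence p(n) = p(n−1) + p(n−2) − p(n−5) − p(n−7) + …: p(28) = p(27) + p(26) − p(23) − p(21) + p(16) + p(13) − p(6) − p(2) = 3,010 + 2,436 − 1,255 − 792 + 231 + 101 − 11 − 2 = 3,718.
p(22) = p(21) + p(20) − p(17) − p(15) + p(10) + p(7) − p(0) = 792 + 627 − 297 − 176 + 42 + 15 − 1 = 1,002.
Difference = 3,718 − 1,002 = 2,716.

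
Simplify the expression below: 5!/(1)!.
120
This equals 5×4×...×2 = 120.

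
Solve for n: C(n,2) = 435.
30

Reasoning: C(n,2) = n(n−1)/2! is increasing in n, and n(n−1) = 2!·435 = 870 ≈ (n−0.5)^2 gives n ≈ 30.0. Check: C(28,2) = 378, C(29,2) = 406, C(30,2) = 435 ✓. So n = 30.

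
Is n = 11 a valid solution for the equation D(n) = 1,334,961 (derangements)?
No

Working:
D(11) = (11-1)·[D(10) + D(9)] = 10·[1,334,961 + 133,496] = 14,684,570, which does not equal 1,334,961.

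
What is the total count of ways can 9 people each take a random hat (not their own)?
133,496

Solution: Using D(n) = (n-1)[D(n-1) + D(n-2)]:
D(9) = (9-1) × [D(8) + D(7)]
      = 8 × [14833 + 1854]
      = 8 × 16687
      = 133,496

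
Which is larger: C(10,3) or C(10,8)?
C(10,3)
C(10,3)=120, C(10,8)=45.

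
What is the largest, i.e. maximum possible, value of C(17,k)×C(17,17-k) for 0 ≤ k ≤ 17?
C(17,k)·C(17,17-k) = C(17,k)², maximised at the centre k = 8: C(17,8)² = 590,976,100.
Final answer: 590,976,100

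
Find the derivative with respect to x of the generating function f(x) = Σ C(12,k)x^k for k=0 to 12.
Σ k·C(12,k)x^(k-1) for k=1 to 12
Term-by-term differentiation gives Σ k·C(12,k)x^{k-1} for k=1 to 12.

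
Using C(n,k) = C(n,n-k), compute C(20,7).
77,520

Explanation: C(20,7) = C(20,13) = 77,520.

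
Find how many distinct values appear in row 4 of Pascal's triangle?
3

Reasoning: Row 4 has entries C(4,0)..C(4,4); by symmetry C(4,k)=C(4,4-k), giving 3 distinct values.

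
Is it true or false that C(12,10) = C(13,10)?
False
LHS = C(12,10) = 66; RHS = C(13,10) = 286. 66 ≠ 286, so the statement does not hold.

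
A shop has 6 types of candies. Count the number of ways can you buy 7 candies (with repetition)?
792

Solution: Stars and bars: C(7+6-1, 7) = C(12, 7) = 792.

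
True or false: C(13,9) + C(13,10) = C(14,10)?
True

Explanation: Pascal's identity C(n,k) + C(n,k+1) = C(n+1,k+1): 715 + 286 = 1,001 = C(14,10).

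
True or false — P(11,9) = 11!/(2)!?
True

Permutation formula P(n,k) = n!/(n-k)!: 11!/2! = 39,916,800/2 = 19,958,400 = P(11,9). The statement holds.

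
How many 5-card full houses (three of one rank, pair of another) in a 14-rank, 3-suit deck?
546

Working:
Triple rank: 14. Triple suits: C(3,3)=1. Pair rank: 13. Pair suits: C(3,2)=3. Total: 546.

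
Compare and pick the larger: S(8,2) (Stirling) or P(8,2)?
S(8,2)

Solution: S(8,2) = 2·S(7,2) + S(7,1) = 2·63 + 1 = 127; P(8,2) = 56.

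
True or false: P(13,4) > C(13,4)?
P(13,4) = 17,160 and C(13,4) = 715; P(n,r) = r! × C(n,r) so P > C whenever r ≥ 2.

Answer: True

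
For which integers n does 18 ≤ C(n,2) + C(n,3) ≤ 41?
5, 6

Reasoning: C(4,2)+C(4,3)=10; C(5,2)+C(5,3)=20; C(6,2)+C(6,3)=35; C(7,2)+C(7,3)=56. So valid n = 5, 6.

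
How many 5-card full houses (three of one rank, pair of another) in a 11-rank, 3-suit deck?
330

Working:
Triple rank: 11. Triple suits: C(3,3)=1. Pair rank: 10. Pair suits: C(3,2)=3. Total: 330.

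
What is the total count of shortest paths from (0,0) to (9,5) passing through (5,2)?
735

Working:
To (5,2): C(7,5)=21. From there: C(7,4)=35. Total: 735.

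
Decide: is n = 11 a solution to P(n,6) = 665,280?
No

Explanation: P(11,6) = 11·10·9·8·7·6 = 332,640, which does not equal 665,280.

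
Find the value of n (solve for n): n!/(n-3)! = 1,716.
n!/(n-3)! = n×(n-1)×(n-2), a product of 3 consecutive integers ≈ (n−1)^3. 1,716^(1/3) + 1 ≈ 13.0; check n = 13: 13×12×11 = 1,716 ✓. So n = 13.
Final answer: 13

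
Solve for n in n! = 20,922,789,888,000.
16

Reasoning: n! is strictly increasing. 14! = 87,178,291,200, 15! = 1,307,674,368,000, 16! = 20,922,789,888,000 ✓. So n = 16.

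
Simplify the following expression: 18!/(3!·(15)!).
816

Explanation: This is C(18,3) = 816.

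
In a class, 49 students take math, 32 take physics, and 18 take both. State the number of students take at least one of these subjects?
63

|A∪B| = |A|+|B|-|A∩B| = 49+32-18 = 63.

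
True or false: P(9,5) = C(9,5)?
P(9,5) = 15,120 and C(9,5) = 126; P(n,r) = r! × C(n,r) so P > C whenever r ≥ 2.

Answer: False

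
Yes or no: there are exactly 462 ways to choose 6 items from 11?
Yes

Reasoning: C(11,6) = 462.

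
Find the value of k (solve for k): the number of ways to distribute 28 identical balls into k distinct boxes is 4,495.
4

Explanation: Stars and bars: the count is C(28+k−1, k−1), increasing in k. k=2: C(29,1) = 29, k=3: C(30,2) = 435, k=4: C(31,3) = 4,495 ✓. So k = 4.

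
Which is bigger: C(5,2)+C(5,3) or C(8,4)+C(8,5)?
C(8,4)+C(8,5)

Explanation: First=20, Second=126.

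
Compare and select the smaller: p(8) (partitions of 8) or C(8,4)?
p(8)
Pentagonal recurrence p(n) = p(n−1) + p(n−2) − p(n−5) − p(n−7) + …: p(8) = p(7) + p(6) − p(3) − p(1) = 15 + 11 − 3 − 1 = 22; C(8,4) = 70.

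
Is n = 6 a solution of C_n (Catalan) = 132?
C_6 = C(12,6)/(6+1) = 924/7 = 132, which equals 132.

Answer: Yes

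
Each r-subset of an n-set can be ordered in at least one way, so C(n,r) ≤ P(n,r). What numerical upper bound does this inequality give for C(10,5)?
P(10,5) = 10·9·8·7·6 = 30,240, so C(10,5) ≤ 30,240. (The bound is loose by a factor of 5! = 120: C(10,5) = 30,240/120 = 252.)

Answer: 30,240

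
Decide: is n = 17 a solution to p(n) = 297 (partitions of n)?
Yes

Explanation: Pentagonal recurrence p(n) = p(n−1) + p(n−2) − p(n−5) − p(n−7) + …: p(17) = p(16) + p(15) − p(12) − p(10) + p(5) + p(2) = 231 + 176 − 77 − 42 + 7 + 2 = 297, which equals 297.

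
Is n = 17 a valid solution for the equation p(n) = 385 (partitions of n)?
Pentagonal recurrence p(n) = p(n−1) + p(n−2) − p(n−5) − p(n−7) + …: p(17) = p(16) + p(15) − p(12) − p(10) + p(5) + p(2) = 231 + 176 − 77 − 42 + 7 + 2 = 297, which does not equal 385.

Answer: No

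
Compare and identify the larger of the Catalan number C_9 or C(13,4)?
C_9
C_9 = C(18,9)/(9+1) = 48,620/10 = 4,862; C(13,4) = 715.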